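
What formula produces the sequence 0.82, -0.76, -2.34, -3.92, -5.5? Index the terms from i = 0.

Check differences: -0.76 - 0.82 = -1.58
-2.34 - -0.76 = -1.58
Common difference d = -1.58.
First term a = 0.82.
Formula: S_i = 0.82 - 1.58*i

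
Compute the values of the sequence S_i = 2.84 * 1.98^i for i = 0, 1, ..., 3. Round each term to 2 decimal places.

This is a geometric sequence.
i=0: S_0 = 2.84 * 1.98^0 = 2.84
i=1: S_1 = 2.84 * 1.98^1 ≈ 5.62
i=2: S_2 = 2.84 * 1.98^2 ≈ 11.13
i=3: S_3 = 2.84 * 1.98^3 ≈ 22.05
The first 4 terms are: [2.84, 5.62, 11.13, 22.05]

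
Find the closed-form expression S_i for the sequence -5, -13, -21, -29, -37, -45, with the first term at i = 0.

Check differences: -13 - -5 = -8
-21 - -13 = -8
Common difference d = -8.
First term a = -5.
Formula: S_i = -5 - 8*i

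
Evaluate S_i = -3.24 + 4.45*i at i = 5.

S_5 = -3.24 + 4.45*5 = -3.24 + 22.25 = 19.01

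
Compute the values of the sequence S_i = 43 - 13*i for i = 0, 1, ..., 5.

This is an arithmetic sequence.
i=0: S_0 = 43 + -13*0 = 43
i=1: S_1 = 43 + -13*1 = 30
i=2: S_2 = 43 + -13*2 = 17
i=3: S_3 = 43 + -13*3 = 4
i=4: S_4 = 43 + -13*4 = -9
i=5: S_5 = 43 + -13*5 = -22
The first 6 terms are: [43, 30, 17, 4, -9, -22]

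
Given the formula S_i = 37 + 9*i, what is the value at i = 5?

S_5 = 37 + 9*5 = 37 + 45 = 82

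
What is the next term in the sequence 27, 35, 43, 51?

Differences: 35 - 27 = 8
This is an arithmetic sequence with common difference d = 8.
Next term = 51 + 8 = 59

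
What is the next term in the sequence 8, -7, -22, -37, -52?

Differences: -7 - 8 = -15
This is an arithmetic sequence with common difference d = -15.
Next term = -52 + -15 = -67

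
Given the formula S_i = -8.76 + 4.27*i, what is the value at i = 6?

S_6 = -8.76 + 4.27*6 = -8.76 + 25.62 = 16.86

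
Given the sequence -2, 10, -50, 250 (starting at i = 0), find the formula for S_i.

Check ratios: 10 / -2 = -5.0
Common ratio r = -5.
First term a = -2.
Formula: S_i = -2 * (-5)^i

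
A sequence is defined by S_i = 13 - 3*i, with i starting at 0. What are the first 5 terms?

This is an arithmetic sequence.
i=0: S_0 = 13 + -3*0 = 13
i=1: S_1 = 13 + -3*1 = 10
i=2: S_2 = 13 + -3*2 = 7
i=3: S_3 = 13 + -3*3 = 4
i=4: S_4 = 13 + -3*4 = 1
The first 5 terms are: [13, 10, 7, 4, 1]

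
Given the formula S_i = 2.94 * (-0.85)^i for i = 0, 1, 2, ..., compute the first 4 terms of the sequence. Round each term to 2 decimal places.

This is a geometric sequence.
i=0: S_0 = 2.94 * (-0.85)^0 = 2.94
i=1: S_1 = 2.94 * (-0.85)^1 ≈ -2.5
i=2: S_2 = 2.94 * (-0.85)^2 ≈ 2.12
i=3: S_3 = 2.94 * (-0.85)^3 ≈ -1.81
The first 4 terms are: [2.94, -2.5, 2.12, -1.81]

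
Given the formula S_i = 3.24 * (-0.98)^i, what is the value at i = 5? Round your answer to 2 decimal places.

S_5 = 3.24 * (-0.98)^5 ≈ 3.24 * -0.9039 ≈ -2.93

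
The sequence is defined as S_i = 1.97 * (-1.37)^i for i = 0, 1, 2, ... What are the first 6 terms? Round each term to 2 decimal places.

This is a geometric sequence.
i=0: S_0 = 1.97 * (-1.37)^0 = 1.97
i=1: S_1 = 1.97 * (-1.37)^1 ≈ -2.7
i=2: S_2 = 1.97 * (-1.37)^2 ≈ 3.7
i=3: S_3 = 1.97 * (-1.37)^3 ≈ -5.07
i=4: S_4 = 1.97 * (-1.37)^4 ≈ 6.94
i=5: S_5 = 1.97 * (-1.37)^5 ≈ -9.51
The first 6 terms are: [1.97, -2.7, 3.7, -5.07, 6.94, -9.51]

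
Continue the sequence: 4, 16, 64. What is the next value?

Ratios: 16 / 4 = 4.0
This is a geometric sequence with common ratio r = 4.
Next term = 64 * 4 = 256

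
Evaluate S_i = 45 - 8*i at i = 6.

S_6 = 45 + -8*6 = 45 + -48 = -3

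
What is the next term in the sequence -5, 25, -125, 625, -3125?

Ratios: 25 / -5 = -5.0
This is a geometric sequence with common ratio r = -5.
Next term = -3125 * -5 = 15625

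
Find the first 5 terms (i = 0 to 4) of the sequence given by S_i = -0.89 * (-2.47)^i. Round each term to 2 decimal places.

This is a geometric sequence.
i=0: S_0 = -0.89 * (-2.47)^0 = -0.89
i=1: S_1 = -0.89 * (-2.47)^1 ≈ 2.2
i=2: S_2 = -0.89 * (-2.47)^2 ≈ -5.43
i=3: S_3 = -0.89 * (-2.47)^3 ≈ 13.41
i=4: S_4 = -0.89 * (-2.47)^4 ≈ -33.13
The first 5 terms are: [-0.89, 2.2, -5.43, 13.41, -33.13]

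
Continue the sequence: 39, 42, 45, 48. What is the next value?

Differences: 42 - 39 = 3
This is an arithmetic sequence with common difference d = 3.
Next term = 48 + 3 = 51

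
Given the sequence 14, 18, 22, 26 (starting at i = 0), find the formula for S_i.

Check differences: 18 - 14 = 4
22 - 18 = 4
Common difference d = 4.
First term a = 14.
Formula: S_i = 14 + 4*i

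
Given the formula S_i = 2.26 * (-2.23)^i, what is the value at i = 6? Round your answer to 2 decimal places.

S_6 = 2.26 * (-2.23)^6 ≈ 2.26 * 122.9785 ≈ 277.93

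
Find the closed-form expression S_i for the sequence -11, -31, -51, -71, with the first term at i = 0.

Check differences: -31 - -11 = -20
-51 - -31 = -20
Common difference d = -20.
First term a = -11.
Formula: S_i = -11 - 20*i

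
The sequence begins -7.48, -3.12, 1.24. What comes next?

Differences: -3.12 - -7.48 = 4.36
This is an arithmetic sequence with common difference d = 4.36.
Next term = 1.24 + 4.36 = 5.6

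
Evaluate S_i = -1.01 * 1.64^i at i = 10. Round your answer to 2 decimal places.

S_10 = -1.01 * 1.64^10 ≈ -1.01 * 140.7468 ≈ -142.15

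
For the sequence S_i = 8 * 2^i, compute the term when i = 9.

S_9 = 8 * 2^9 = 8 * 512 = 4096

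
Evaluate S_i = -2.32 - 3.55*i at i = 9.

S_9 = -2.32 + -3.55*9 = -2.32 + -31.95 = -34.27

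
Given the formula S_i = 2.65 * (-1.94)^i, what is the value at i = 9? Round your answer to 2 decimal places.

S_9 = 2.65 * (-1.94)^9 ≈ 2.65 * -389.2383 ≈ -1031.48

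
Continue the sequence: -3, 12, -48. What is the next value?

Ratios: 12 / -3 = -4.0
This is a geometric sequence with common ratio r = -4.
Next term = -48 * -4 = 192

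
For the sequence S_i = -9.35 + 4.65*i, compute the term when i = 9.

S_9 = -9.35 + 4.65*9 = -9.35 + 41.85 = 32.5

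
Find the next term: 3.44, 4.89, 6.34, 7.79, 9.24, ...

Differences: 4.89 - 3.44 = 1.45
This is an arithmetic sequence with common difference d = 1.45.
Next term = 9.24 + 1.45 = 10.69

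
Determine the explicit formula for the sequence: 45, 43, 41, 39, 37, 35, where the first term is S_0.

Check differences: 43 - 45 = -2
41 - 43 = -2
Common difference d = -2.
First term a = 45.
Formula: S_i = 45 - 2*i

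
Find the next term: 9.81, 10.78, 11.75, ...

Differences: 10.78 - 9.81 = 0.97
This is an arithmetic sequence with common difference d = 0.97.
Next term = 11.75 + 0.97 = 12.72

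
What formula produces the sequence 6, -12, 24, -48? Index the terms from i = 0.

Check ratios: -12 / 6 = -2.0
Common ratio r = -2.
First term a = 6.
Formula: S_i = 6 * (-2)^i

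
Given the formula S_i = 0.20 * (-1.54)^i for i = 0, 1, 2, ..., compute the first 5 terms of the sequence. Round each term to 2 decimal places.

This is a geometric sequence.
i=0: S_0 = 0.2 * (-1.54)^0 = 0.2
i=1: S_1 = 0.2 * (-1.54)^1 ≈ -0.31
i=2: S_2 = 0.2 * (-1.54)^2 ≈ 0.47
i=3: S_3 = 0.2 * (-1.54)^3 ≈ -0.73
i=4: S_4 = 0.2 * (-1.54)^4 ≈ 1.12
The first 5 terms are: [0.2, -0.31, 0.47, -0.73, 1.12]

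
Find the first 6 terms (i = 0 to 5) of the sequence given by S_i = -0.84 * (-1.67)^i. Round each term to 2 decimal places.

This is a geometric sequence.
i=0: S_0 = -0.84 * (-1.67)^0 = -0.84
i=1: S_1 = -0.84 * (-1.67)^1 ≈ 1.4
i=2: S_2 = -0.84 * (-1.67)^2 ≈ -2.34
i=3: S_3 = -0.84 * (-1.67)^3 ≈ 3.91
i=4: S_4 = -0.84 * (-1.67)^4 ≈ -6.53
i=5: S_5 = -0.84 * (-1.67)^5 ≈ 10.91
The first 6 terms are: [-0.84, 1.4, -2.34, 3.91, -6.53, 10.91]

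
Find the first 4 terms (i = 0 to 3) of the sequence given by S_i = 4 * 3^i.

This is a geometric sequence.
i=0: S_0 = 4 * 3^0 = 4
i=1: S_1 = 4 * 3^1 = 12
i=2: S_2 = 4 * 3^2 = 36
i=3: S_3 = 4 * 3^3 = 108
The first 4 terms are: [4, 12, 36, 108]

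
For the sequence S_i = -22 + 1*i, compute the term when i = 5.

S_5 = -22 + 1*5 = -22 + 5 = -17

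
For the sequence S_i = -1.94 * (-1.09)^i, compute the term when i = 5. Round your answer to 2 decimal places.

S_5 = -1.94 * (-1.09)^5 ≈ -1.94 * -1.5386 ≈ 2.98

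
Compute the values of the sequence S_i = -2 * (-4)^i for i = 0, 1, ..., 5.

This is a geometric sequence.
i=0: S_0 = -2 * (-4)^0 = -2
i=1: S_1 = -2 * (-4)^1 = 8
i=2: S_2 = -2 * (-4)^2 = -32
i=3: S_3 = -2 * (-4)^3 = 128
i=4: S_4 = -2 * (-4)^4 = -512
i=5: S_5 = -2 * (-4)^5 = 2048
The first 6 terms are: [-2, 8, -32, 128, -512, 2048]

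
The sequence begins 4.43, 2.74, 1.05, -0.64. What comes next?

Differences: 2.74 - 4.43 = -1.69
This is an arithmetic sequence with common difference d = -1.69.
Next term = -0.64 + -1.69 = -2.33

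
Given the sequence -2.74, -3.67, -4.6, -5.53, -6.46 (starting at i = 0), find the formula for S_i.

Check differences: -3.67 - -2.74 = -0.93
-4.6 - -3.67 = -0.93
Common difference d = -0.93.
First term a = -2.74.
Formula: S_i = -2.74 - 0.93*i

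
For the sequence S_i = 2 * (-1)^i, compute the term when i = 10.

S_10 = 2 * (-1)^10 = 2 * 1 = 2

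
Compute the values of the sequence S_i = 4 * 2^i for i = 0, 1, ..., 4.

This is a geometric sequence.
i=0: S_0 = 4 * 2^0 = 4
i=1: S_1 = 4 * 2^1 = 8
i=2: S_2 = 4 * 2^2 = 16
i=3: S_3 = 4 * 2^3 = 32
i=4: S_4 = 4 * 2^4 = 64
The first 5 terms are: [4, 8, 16, 32, 64]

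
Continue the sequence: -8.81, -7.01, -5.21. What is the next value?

Differences: -7.01 - -8.81 = 1.8
This is an arithmetic sequence with common difference d = 1.8.
Next term = -5.21 + 1.8 = -3.41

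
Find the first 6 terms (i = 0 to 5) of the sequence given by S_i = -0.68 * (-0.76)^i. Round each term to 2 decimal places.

This is a geometric sequence.
i=0: S_0 = -0.68 * (-0.76)^0 = -0.68
i=1: S_1 = -0.68 * (-0.76)^1 ≈ 0.52
i=2: S_2 = -0.68 * (-0.76)^2 ≈ -0.39
i=3: S_3 = -0.68 * (-0.76)^3 ≈ 0.3
i=4: S_4 = -0.68 * (-0.76)^4 ≈ -0.23
i=5: S_5 = -0.68 * (-0.76)^5 ≈ 0.17
The first 6 terms are: [-0.68, 0.52, -0.39, 0.3, -0.23, 0.17]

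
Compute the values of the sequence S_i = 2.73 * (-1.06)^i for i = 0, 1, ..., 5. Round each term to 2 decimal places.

This is a geometric sequence.
i=0: S_0 = 2.73 * (-1.06)^0 = 2.73
i=1: S_1 = 2.73 * (-1.06)^1 ≈ -2.89
i=2: S_2 = 2.73 * (-1.06)^2 ≈ 3.07
i=3: S_3 = 2.73 * (-1.06)^3 ≈ -3.25
i=4: S_4 = 2.73 * (-1.06)^4 ≈ 3.45
i=5: S_5 = 2.73 * (-1.06)^5 ≈ -3.65
The first 6 terms are: [2.73, -2.89, 3.07, -3.25, 3.45, -3.65]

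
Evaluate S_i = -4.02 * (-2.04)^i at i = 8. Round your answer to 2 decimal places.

S_8 = -4.02 * (-2.04)^8 ≈ -4.02 * 299.9448 ≈ -1205.78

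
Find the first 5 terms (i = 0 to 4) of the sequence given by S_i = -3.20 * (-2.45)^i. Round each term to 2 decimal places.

This is a geometric sequence.
i=0: S_0 = -3.2 * (-2.45)^0 = -3.2
i=1: S_1 = -3.2 * (-2.45)^1 = 7.84
i=2: S_2 = -3.2 * (-2.45)^2 ≈ -19.21
i=3: S_3 = -3.2 * (-2.45)^3 ≈ 47.06
i=4: S_4 = -3.2 * (-2.45)^4 ≈ -115.3
The first 5 terms are: [-3.2, 7.84, -19.21, 47.06, -115.3]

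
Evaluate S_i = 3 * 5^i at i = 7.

S_7 = 3 * 5^7 = 3 * 78125 = 234375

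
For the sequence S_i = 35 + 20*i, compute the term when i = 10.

S_10 = 35 + 20*10 = 35 + 200 = 235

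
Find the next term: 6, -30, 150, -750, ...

Ratios: -30 / 6 = -5.0
This is a geometric sequence with common ratio r = -5.
Next term = -750 * -5 = 3750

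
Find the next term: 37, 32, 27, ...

Differences: 32 - 37 = -5
This is an arithmetic sequence with common difference d = -5.
Next term = 27 + -5 = 22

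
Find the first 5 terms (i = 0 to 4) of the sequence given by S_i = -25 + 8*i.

This is an arithmetic sequence.
i=0: S_0 = -25 + 8*0 = -25
i=1: S_1 = -25 + 8*1 = -17
i=2: S_2 = -25 + 8*2 = -9
i=3: S_3 = -25 + 8*3 = -1
i=4: S_4 = -25 + 8*4 = 7
The first 5 terms are: [-25, -17, -9, -1, 7]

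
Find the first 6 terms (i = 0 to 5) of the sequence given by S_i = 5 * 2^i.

This is a geometric sequence.
i=0: S_0 = 5 * 2^0 = 5
i=1: S_1 = 5 * 2^1 = 10
i=2: S_2 = 5 * 2^2 = 20
i=3: S_3 = 5 * 2^3 = 40
i=4: S_4 = 5 * 2^4 = 80
i=5: S_5 = 5 * 2^5 = 160
The first 6 terms are: [5, 10, 20, 40, 80, 160]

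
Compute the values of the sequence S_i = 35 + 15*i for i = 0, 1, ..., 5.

This is an arithmetic sequence.
i=0: S_0 = 35 + 15*0 = 35
i=1: S_1 = 35 + 15*1 = 50
i=2: S_2 = 35 + 15*2 = 65
i=3: S_3 = 35 + 15*3 = 80
i=4: S_4 = 35 + 15*4 = 95
i=5: S_5 = 35 + 15*5 = 110
The first 6 terms are: [35, 50, 65, 80, 95, 110]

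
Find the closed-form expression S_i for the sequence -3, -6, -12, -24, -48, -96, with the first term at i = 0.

Check ratios: -6 / -3 = 2.0
Common ratio r = 2.
First term a = -3.
Formula: S_i = -3 * 2^i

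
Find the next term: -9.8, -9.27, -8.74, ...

Differences: -9.27 - -9.8 = 0.53
This is an arithmetic sequence with common difference d = 0.53.
Next term = -8.74 + 0.53 = -8.21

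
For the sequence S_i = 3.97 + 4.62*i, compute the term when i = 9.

S_9 = 3.97 + 4.62*9 = 3.97 + 41.58 = 45.55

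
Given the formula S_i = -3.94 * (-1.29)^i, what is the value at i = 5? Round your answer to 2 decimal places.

S_5 = -3.94 * (-1.29)^5 ≈ -3.94 * -3.5723 ≈ 14.07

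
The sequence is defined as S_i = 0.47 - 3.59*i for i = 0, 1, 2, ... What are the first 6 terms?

This is an arithmetic sequence.
i=0: S_0 = 0.47 + -3.59*0 = 0.47
i=1: S_1 = 0.47 + -3.59*1 = -3.12
i=2: S_2 = 0.47 + -3.59*2 = -6.71
i=3: S_3 = 0.47 + -3.59*3 = -10.3
i=4: S_4 = 0.47 + -3.59*4 = -13.89
i=5: S_5 = 0.47 + -3.59*5 = -17.48
The first 6 terms are: [0.47, -3.12, -6.71, -10.3, -13.89, -17.48]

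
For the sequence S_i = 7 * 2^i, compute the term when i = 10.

S_10 = 7 * 2^10 = 7 * 1024 = 7168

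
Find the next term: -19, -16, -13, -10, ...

Differences: -16 - -19 = 3
This is an arithmetic sequence with common difference d = 3.
Next term = -10 + 3 = -7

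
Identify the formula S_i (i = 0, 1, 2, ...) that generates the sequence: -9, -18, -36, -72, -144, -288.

Check ratios: -18 / -9 = 2.0
Common ratio r = 2.
First term a = -9.
Formula: S_i = -9 * 2^i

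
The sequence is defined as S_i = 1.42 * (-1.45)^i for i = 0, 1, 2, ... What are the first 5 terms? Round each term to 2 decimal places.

This is a geometric sequence.
i=0: S_0 = 1.42 * (-1.45)^0 = 1.42
i=1: S_1 = 1.42 * (-1.45)^1 ≈ -2.06
i=2: S_2 = 1.42 * (-1.45)^2 ≈ 2.99
i=3: S_3 = 1.42 * (-1.45)^3 ≈ -4.33
i=4: S_4 = 1.42 * (-1.45)^4 ≈ 6.28
The first 5 terms are: [1.42, -2.06, 2.99, -4.33, 6.28]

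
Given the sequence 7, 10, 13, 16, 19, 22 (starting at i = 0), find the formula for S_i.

Check differences: 10 - 7 = 3
13 - 10 = 3
Common difference d = 3.
First term a = 7.
Formula: S_i = 7 + 3*i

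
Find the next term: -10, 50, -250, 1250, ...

Ratios: 50 / -10 = -5.0
This is a geometric sequence with common ratio r = -5.
Next term = 1250 * -5 = -6250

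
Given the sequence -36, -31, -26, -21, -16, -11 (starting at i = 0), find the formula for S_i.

Check differences: -31 - -36 = 5
-26 - -31 = 5
Common difference d = 5.
First term a = -36.
Formula: S_i = -36 + 5*i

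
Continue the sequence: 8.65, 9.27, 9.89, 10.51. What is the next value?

Differences: 9.27 - 8.65 = 0.62
This is an arithmetic sequence with common difference d = 0.62.
Next term = 10.51 + 0.62 = 11.13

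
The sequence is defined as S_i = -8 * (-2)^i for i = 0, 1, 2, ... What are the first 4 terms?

This is a geometric sequence.
i=0: S_0 = -8 * (-2)^0 = -8
i=1: S_1 = -8 * (-2)^1 = 16
i=2: S_2 = -8 * (-2)^2 = -32
i=3: S_3 = -8 * (-2)^3 = 64
The first 4 terms are: [-8, 16, -32, 64]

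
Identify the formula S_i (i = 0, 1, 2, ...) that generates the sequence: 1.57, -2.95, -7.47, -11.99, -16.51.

Check differences: -2.95 - 1.57 = -4.52
-7.47 - -2.95 = -4.52
Common difference d = -4.52.
First term a = 1.57.
Formula: S_i = 1.57 - 4.52*i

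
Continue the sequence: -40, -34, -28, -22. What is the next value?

Differences: -34 - -40 = 6
This is an arithmetic sequence with common difference d = 6.
Next term = -22 + 6 = -16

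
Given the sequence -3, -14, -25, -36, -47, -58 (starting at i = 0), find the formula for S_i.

Check differences: -14 - -3 = -11
-25 - -14 = -11
Common difference d = -11.
First term a = -3.
Formula: S_i = -3 - 11*i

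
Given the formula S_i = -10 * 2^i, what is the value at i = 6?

S_6 = -10 * 2^6 = -10 * 64 = -640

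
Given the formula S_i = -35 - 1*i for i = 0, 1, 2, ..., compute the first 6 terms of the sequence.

This is an arithmetic sequence.
i=0: S_0 = -35 + -1*0 = -35
i=1: S_1 = -35 + -1*1 = -36
i=2: S_2 = -35 + -1*2 = -37
i=3: S_3 = -35 + -1*3 = -38
i=4: S_4 = -35 + -1*4 = -39
i=5: S_5 = -35 + -1*5 = -40
The first 6 terms are: [-35, -36, -37, -38, -39, -40]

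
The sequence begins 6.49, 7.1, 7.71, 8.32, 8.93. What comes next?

Differences: 7.1 - 6.49 = 0.61
This is an arithmetic sequence with common difference d = 0.61.
Next term = 8.93 + 0.61 = 9.54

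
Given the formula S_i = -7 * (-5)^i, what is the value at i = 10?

S_10 = -7 * (-5)^10 = -7 * 9765625 = -68359375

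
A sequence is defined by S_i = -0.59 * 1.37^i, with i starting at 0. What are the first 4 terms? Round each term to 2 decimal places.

This is a geometric sequence.
i=0: S_0 = -0.59 * 1.37^0 = -0.59
i=1: S_1 = -0.59 * 1.37^1 ≈ -0.81
i=2: S_2 = -0.59 * 1.37^2 ≈ -1.11
i=3: S_3 = -0.59 * 1.37^3 ≈ -1.52
The first 4 terms are: [-0.59, -0.81, -1.11, -1.52]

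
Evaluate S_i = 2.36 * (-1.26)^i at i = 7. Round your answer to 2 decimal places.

S_7 = 2.36 * (-1.26)^7 ≈ 2.36 * -5.0419 ≈ -11.9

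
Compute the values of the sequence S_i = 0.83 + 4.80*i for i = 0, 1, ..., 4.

This is an arithmetic sequence.
i=0: S_0 = 0.83 + 4.8*0 = 0.83
i=1: S_1 = 0.83 + 4.8*1 = 5.63
i=2: S_2 = 0.83 + 4.8*2 = 10.43
i=3: S_3 = 0.83 + 4.8*3 = 15.23
i=4: S_4 = 0.83 + 4.8*4 = 20.03
The first 5 terms are: [0.83, 5.63, 10.43, 15.23, 20.03]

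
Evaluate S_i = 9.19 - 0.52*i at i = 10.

S_10 = 9.19 + -0.52*10 = 9.19 + -5.2 = 3.99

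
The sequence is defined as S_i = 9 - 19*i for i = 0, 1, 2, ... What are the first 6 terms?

This is an arithmetic sequence.
i=0: S_0 = 9 + -19*0 = 9
i=1: S_1 = 9 + -19*1 = -10
i=2: S_2 = 9 + -19*2 = -29
i=3: S_3 = 9 + -19*3 = -48
i=4: S_4 = 9 + -19*4 = -67
i=5: S_5 = 9 + -19*5 = -86
The first 6 terms are: [9, -10, -29, -48, -67, -86]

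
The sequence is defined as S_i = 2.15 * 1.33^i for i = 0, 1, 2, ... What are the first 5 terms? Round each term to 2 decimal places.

This is a geometric sequence.
i=0: S_0 = 2.15 * 1.33^0 = 2.15
i=1: S_1 = 2.15 * 1.33^1 ≈ 2.86
i=2: S_2 = 2.15 * 1.33^2 ≈ 3.8
i=3: S_3 = 2.15 * 1.33^3 ≈ 5.06
i=4: S_4 = 2.15 * 1.33^4 ≈ 6.73
The first 5 terms are: [2.15, 2.86, 3.8, 5.06, 6.73]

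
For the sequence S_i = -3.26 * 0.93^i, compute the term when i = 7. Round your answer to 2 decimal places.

S_7 = -3.26 * 0.93^7 ≈ -3.26 * 0.6017 ≈ -1.96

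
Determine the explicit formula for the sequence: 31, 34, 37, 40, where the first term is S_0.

Check differences: 34 - 31 = 3
37 - 34 = 3
Common difference d = 3.
First term a = 31.
Formula: S_i = 31 + 3*i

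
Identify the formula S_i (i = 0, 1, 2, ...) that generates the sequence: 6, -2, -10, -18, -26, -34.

Check differences: -2 - 6 = -8
-10 - -2 = -8
Common difference d = -8.
First term a = 6.
Formula: S_i = 6 - 8*i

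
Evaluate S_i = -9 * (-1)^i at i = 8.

S_8 = -9 * (-1)^8 = -9 * 1 = -9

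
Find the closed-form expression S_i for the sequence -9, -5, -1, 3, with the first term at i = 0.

Check differences: -5 - -9 = 4
-1 - -5 = 4
Common difference d = 4.
First term a = -9.
Formula: S_i = -9 + 4*i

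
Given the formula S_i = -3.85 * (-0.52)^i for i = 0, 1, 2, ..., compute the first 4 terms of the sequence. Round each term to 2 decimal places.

This is a geometric sequence.
i=0: S_0 = -3.85 * (-0.52)^0 = -3.85
i=1: S_1 = -3.85 * (-0.52)^1 ≈ 2.0
i=2: S_2 = -3.85 * (-0.52)^2 ≈ -1.04
i=3: S_3 = -3.85 * (-0.52)^3 ≈ 0.54
The first 4 terms are: [-3.85, 2.0, -1.04, 0.54]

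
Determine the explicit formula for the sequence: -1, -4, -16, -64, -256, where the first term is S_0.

Check ratios: -4 / -1 = 4.0
Common ratio r = 4.
First term a = -1.
Formula: S_i = -1 * 4^i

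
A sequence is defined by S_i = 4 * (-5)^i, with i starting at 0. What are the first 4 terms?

This is a geometric sequence.
i=0: S_0 = 4 * (-5)^0 = 4
i=1: S_1 = 4 * (-5)^1 = -20
i=2: S_2 = 4 * (-5)^2 = 100
i=3: S_3 = 4 * (-5)^3 = -500
The first 4 terms are: [4, -20, 100, -500]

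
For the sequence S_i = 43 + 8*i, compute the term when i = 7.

S_7 = 43 + 8*7 = 43 + 56 = 99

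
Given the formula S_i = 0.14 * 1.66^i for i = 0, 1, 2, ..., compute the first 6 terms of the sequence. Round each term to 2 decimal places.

This is a geometric sequence.
i=0: S_0 = 0.14 * 1.66^0 = 0.14
i=1: S_1 = 0.14 * 1.66^1 ≈ 0.23
i=2: S_2 = 0.14 * 1.66^2 ≈ 0.39
i=3: S_3 = 0.14 * 1.66^3 ≈ 0.64
i=4: S_4 = 0.14 * 1.66^4 ≈ 1.06
i=5: S_5 = 0.14 * 1.66^5 ≈ 1.76
The first 6 terms are: [0.14, 0.23, 0.39, 0.64, 1.06, 1.76]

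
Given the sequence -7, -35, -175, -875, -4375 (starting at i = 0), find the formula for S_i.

Check ratios: -35 / -7 = 5.0
Common ratio r = 5.
First term a = -7.
Formula: S_i = -7 * 5^i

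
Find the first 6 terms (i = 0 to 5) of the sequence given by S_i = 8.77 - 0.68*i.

This is an arithmetic sequence.
i=0: S_0 = 8.77 + -0.68*0 = 8.77
i=1: S_1 = 8.77 + -0.68*1 = 8.09
i=2: S_2 = 8.77 + -0.68*2 = 7.41
i=3: S_3 = 8.77 + -0.68*3 = 6.73
i=4: S_4 = 8.77 + -0.68*4 = 6.05
i=5: S_5 = 8.77 + -0.68*5 = 5.37
The first 6 terms are: [8.77, 8.09, 7.41, 6.73, 6.05, 5.37]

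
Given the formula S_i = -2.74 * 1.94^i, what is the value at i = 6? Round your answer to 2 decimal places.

S_6 = -2.74 * 1.94^6 ≈ -2.74 * 53.3102 ≈ -146.07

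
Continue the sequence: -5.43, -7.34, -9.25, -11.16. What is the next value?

Differences: -7.34 - -5.43 = -1.91
This is an arithmetic sequence with common difference d = -1.91.
Next term = -11.16 + -1.91 = -13.07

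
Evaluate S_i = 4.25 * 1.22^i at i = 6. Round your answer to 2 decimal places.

S_6 = 4.25 * 1.22^6 ≈ 4.25 * 3.2973 ≈ 14.01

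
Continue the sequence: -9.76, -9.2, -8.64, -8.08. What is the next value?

Differences: -9.2 - -9.76 = 0.56
This is an arithmetic sequence with common difference d = 0.56.
Next term = -8.08 + 0.56 = -7.52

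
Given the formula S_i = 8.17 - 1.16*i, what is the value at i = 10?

S_10 = 8.17 + -1.16*10 = 8.17 + -11.6 = -3.43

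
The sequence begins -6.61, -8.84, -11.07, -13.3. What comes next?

Differences: -8.84 - -6.61 = -2.23
This is an arithmetic sequence with common difference d = -2.23.
Next term = -13.3 + -2.23 = -15.53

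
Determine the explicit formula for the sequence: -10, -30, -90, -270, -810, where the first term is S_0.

Check ratios: -30 / -10 = 3.0
Common ratio r = 3.
First term a = -10.
Formula: S_i = -10 * 3^i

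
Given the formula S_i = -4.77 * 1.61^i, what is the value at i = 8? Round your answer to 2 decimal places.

S_8 = -4.77 * 1.61^8 ≈ -4.77 * 45.1447 ≈ -215.34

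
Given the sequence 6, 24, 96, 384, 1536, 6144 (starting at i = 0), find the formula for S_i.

Check ratios: 24 / 6 = 4.0
Common ratio r = 4.
First term a = 6.
Formula: S_i = 6 * 4^i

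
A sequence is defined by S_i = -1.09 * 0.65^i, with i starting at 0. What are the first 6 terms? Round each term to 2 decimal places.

This is a geometric sequence.
i=0: S_0 = -1.09 * 0.65^0 = -1.09
i=1: S_1 = -1.09 * 0.65^1 ≈ -0.71
i=2: S_2 = -1.09 * 0.65^2 ≈ -0.46
i=3: S_3 = -1.09 * 0.65^3 ≈ -0.3
i=4: S_4 = -1.09 * 0.65^4 ≈ -0.19
i=5: S_5 = -1.09 * 0.65^5 ≈ -0.13
The first 6 terms are: [-1.09, -0.71, -0.46, -0.3, -0.19, -0.13]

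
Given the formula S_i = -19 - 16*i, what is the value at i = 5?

S_5 = -19 + -16*5 = -19 + -80 = -99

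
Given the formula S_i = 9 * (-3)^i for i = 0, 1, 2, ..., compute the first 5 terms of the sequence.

This is a geometric sequence.
i=0: S_0 = 9 * (-3)^0 = 9
i=1: S_1 = 9 * (-3)^1 = -27
i=2: S_2 = 9 * (-3)^2 = 81
i=3: S_3 = 9 * (-3)^3 = -243
i=4: S_4 = 9 * (-3)^4 = 729
The first 5 terms are: [9, -27, 81, -243, 729]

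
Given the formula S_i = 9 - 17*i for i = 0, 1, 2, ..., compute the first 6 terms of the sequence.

This is an arithmetic sequence.
i=0: S_0 = 9 + -17*0 = 9
i=1: S_1 = 9 + -17*1 = -8
i=2: S_2 = 9 + -17*2 = -25
i=3: S_3 = 9 + -17*3 = -42
i=4: S_4 = 9 + -17*4 = -59
i=5: S_5 = 9 + -17*5 = -76
The first 6 terms are: [9, -8, -25, -42, -59, -76]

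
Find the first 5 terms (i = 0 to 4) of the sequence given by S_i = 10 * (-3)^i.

This is a geometric sequence.
i=0: S_0 = 10 * (-3)^0 = 10
i=1: S_1 = 10 * (-3)^1 = -30
i=2: S_2 = 10 * (-3)^2 = 90
i=3: S_3 = 10 * (-3)^3 = -270
i=4: S_4 = 10 * (-3)^4 = 810
The first 5 terms are: [10, -30, 90, -270, 810]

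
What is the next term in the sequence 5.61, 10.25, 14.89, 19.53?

Differences: 10.25 - 5.61 = 4.64
This is an arithmetic sequence with common difference d = 4.64.
Next term = 19.53 + 4.64 = 24.17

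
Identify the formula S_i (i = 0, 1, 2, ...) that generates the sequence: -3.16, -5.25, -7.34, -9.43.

Check differences: -5.25 - -3.16 = -2.09
-7.34 - -5.25 = -2.09
Common difference d = -2.09.
First term a = -3.16.
Formula: S_i = -3.16 - 2.09*i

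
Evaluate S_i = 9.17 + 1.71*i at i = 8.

S_8 = 9.17 + 1.71*8 = 9.17 + 13.68 = 22.85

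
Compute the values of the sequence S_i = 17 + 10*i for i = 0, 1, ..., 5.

This is an arithmetic sequence.
i=0: S_0 = 17 + 10*0 = 17
i=1: S_1 = 17 + 10*1 = 27
i=2: S_2 = 17 + 10*2 = 37
i=3: S_3 = 17 + 10*3 = 47
i=4: S_4 = 17 + 10*4 = 57
i=5: S_5 = 17 + 10*5 = 67
The first 6 terms are: [17, 27, 37, 47, 57, 67]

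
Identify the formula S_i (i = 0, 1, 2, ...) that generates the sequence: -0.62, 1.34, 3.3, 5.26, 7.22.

Check differences: 1.34 - -0.62 = 1.96
3.3 - 1.34 = 1.96
Common difference d = 1.96.
First term a = -0.62.
Formula: S_i = -0.62 + 1.96*i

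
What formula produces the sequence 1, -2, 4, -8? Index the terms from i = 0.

Check ratios: -2 / 1 = -2.0
Common ratio r = -2.
First term a = 1.
Formula: S_i = 1 * (-2)^i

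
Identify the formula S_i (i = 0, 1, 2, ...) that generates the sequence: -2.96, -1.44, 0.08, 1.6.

Check differences: -1.44 - -2.96 = 1.52
0.08 - -1.44 = 1.52
Common difference d = 1.52.
First term a = -2.96.
Formula: S_i = -2.96 + 1.52*i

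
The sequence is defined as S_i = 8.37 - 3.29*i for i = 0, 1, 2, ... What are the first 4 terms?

This is an arithmetic sequence.
i=0: S_0 = 8.37 + -3.29*0 = 8.37
i=1: S_1 = 8.37 + -3.29*1 = 5.08
i=2: S_2 = 8.37 + -3.29*2 = 1.79
i=3: S_3 = 8.37 + -3.29*3 = -1.5
The first 4 terms are: [8.37, 5.08, 1.79, -1.5]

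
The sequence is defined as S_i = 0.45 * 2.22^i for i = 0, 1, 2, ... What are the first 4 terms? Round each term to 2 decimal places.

This is a geometric sequence.
i=0: S_0 = 0.45 * 2.22^0 = 0.45
i=1: S_1 = 0.45 * 2.22^1 ≈ 1.0
i=2: S_2 = 0.45 * 2.22^2 ≈ 2.22
i=3: S_3 = 0.45 * 2.22^3 ≈ 4.92
The first 4 terms are: [0.45, 1.0, 2.22, 4.92]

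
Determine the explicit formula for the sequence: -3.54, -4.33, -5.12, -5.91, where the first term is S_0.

Check differences: -4.33 - -3.54 = -0.79
-5.12 - -4.33 = -0.79
Common difference d = -0.79.
First term a = -3.54.
Formula: S_i = -3.54 - 0.79*i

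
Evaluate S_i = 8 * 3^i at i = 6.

S_6 = 8 * 3^6 = 8 * 729 = 5832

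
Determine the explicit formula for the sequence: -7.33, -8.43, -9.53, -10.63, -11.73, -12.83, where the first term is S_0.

Check differences: -8.43 - -7.33 = -1.1
-9.53 - -8.43 = -1.1
Common difference d = -1.1.
First term a = -7.33.
Formula: S_i = -7.33 - 1.10*i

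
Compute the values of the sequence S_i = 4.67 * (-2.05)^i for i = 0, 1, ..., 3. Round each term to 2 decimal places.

This is a geometric sequence.
i=0: S_0 = 4.67 * (-2.05)^0 = 4.67
i=1: S_1 = 4.67 * (-2.05)^1 ≈ -9.57
i=2: S_2 = 4.67 * (-2.05)^2 ≈ 19.63
i=3: S_3 = 4.67 * (-2.05)^3 ≈ -40.23
The first 4 terms are: [4.67, -9.57, 19.63, -40.23]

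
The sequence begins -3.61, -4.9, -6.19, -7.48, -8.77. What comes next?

Differences: -4.9 - -3.61 = -1.29
This is an arithmetic sequence with common difference d = -1.29.
Next term = -8.77 + -1.29 = -10.06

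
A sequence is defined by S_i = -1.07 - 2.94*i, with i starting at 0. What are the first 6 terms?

This is an arithmetic sequence.
i=0: S_0 = -1.07 + -2.94*0 = -1.07
i=1: S_1 = -1.07 + -2.94*1 = -4.01
i=2: S_2 = -1.07 + -2.94*2 = -6.95
i=3: S_3 = -1.07 + -2.94*3 = -9.89
i=4: S_4 = -1.07 + -2.94*4 = -12.83
i=5: S_5 = -1.07 + -2.94*5 = -15.77
The first 6 terms are: [-1.07, -4.01, -6.95, -9.89, -12.83, -15.77]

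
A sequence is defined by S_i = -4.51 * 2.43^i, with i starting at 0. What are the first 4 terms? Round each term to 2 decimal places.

This is a geometric sequence.
i=0: S_0 = -4.51 * 2.43^0 = -4.51
i=1: S_1 = -4.51 * 2.43^1 ≈ -10.96
i=2: S_2 = -4.51 * 2.43^2 ≈ -26.63
i=3: S_3 = -4.51 * 2.43^3 ≈ -64.71
The first 4 terms are: [-4.51, -10.96, -26.63, -64.71]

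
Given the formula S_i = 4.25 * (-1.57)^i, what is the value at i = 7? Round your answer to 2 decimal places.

S_7 = 4.25 * (-1.57)^7 ≈ 4.25 * -23.5124 ≈ -99.93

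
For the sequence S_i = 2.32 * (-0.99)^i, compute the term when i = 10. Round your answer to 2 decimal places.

S_10 = 2.32 * (-0.99)^10 ≈ 2.32 * 0.9044 ≈ 2.1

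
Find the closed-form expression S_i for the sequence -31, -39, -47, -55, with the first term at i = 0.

Check differences: -39 - -31 = -8
-47 - -39 = -8
Common difference d = -8.
First term a = -31.
Formula: S_i = -31 - 8*i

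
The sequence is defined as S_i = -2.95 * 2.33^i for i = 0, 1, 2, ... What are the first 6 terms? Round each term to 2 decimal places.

This is a geometric sequence.
i=0: S_0 = -2.95 * 2.33^0 = -2.95
i=1: S_1 = -2.95 * 2.33^1 ≈ -6.87
i=2: S_2 = -2.95 * 2.33^2 ≈ -16.02
i=3: S_3 = -2.95 * 2.33^3 ≈ -37.32
i=4: S_4 = -2.95 * 2.33^4 ≈ -86.95
i=5: S_5 = -2.95 * 2.33^5 ≈ -202.58
The first 6 terms are: [-2.95, -6.87, -16.02, -37.32, -86.95, -202.58]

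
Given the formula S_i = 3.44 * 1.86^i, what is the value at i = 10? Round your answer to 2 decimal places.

S_10 = 3.44 * 1.86^10 ≈ 3.44 * 495.5979 ≈ 1704.86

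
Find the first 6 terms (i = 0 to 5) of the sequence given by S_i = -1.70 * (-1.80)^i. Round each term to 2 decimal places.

This is a geometric sequence.
i=0: S_0 = -1.7 * (-1.8)^0 = -1.7
i=1: S_1 = -1.7 * (-1.8)^1 = 3.06
i=2: S_2 = -1.7 * (-1.8)^2 ≈ -5.51
i=3: S_3 = -1.7 * (-1.8)^3 ≈ 9.91
i=4: S_4 = -1.7 * (-1.8)^4 ≈ -17.85
i=5: S_5 = -1.7 * (-1.8)^5 ≈ 32.12
The first 6 terms are: [-1.7, 3.06, -5.51, 9.91, -17.85, 32.12]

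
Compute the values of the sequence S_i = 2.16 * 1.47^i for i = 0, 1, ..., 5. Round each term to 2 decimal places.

This is a geometric sequence.
i=0: S_0 = 2.16 * 1.47^0 = 2.16
i=1: S_1 = 2.16 * 1.47^1 ≈ 3.18
i=2: S_2 = 2.16 * 1.47^2 ≈ 4.67
i=3: S_3 = 2.16 * 1.47^3 ≈ 6.86
i=4: S_4 = 2.16 * 1.47^4 ≈ 10.09
i=5: S_5 = 2.16 * 1.47^5 ≈ 14.83
The first 6 terms are: [2.16, 3.18, 4.67, 6.86, 10.09, 14.83]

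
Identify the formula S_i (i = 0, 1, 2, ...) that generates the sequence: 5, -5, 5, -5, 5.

Check ratios: -5 / 5 = -1.0
Common ratio r = -1.
First term a = 5.
Formula: S_i = 5 * (-1)^i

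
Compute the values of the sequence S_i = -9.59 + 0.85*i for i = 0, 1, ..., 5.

This is an arithmetic sequence.
i=0: S_0 = -9.59 + 0.85*0 = -9.59
i=1: S_1 = -9.59 + 0.85*1 = -8.74
i=2: S_2 = -9.59 + 0.85*2 = -7.89
i=3: S_3 = -9.59 + 0.85*3 = -7.04
i=4: S_4 = -9.59 + 0.85*4 = -6.19
i=5: S_5 = -9.59 + 0.85*5 = -5.34
The first 6 terms are: [-9.59, -8.74, -7.89, -7.04, -6.19, -5.34]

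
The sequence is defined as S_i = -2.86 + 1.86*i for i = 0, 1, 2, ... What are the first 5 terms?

This is an arithmetic sequence.
i=0: S_0 = -2.86 + 1.86*0 = -2.86
i=1: S_1 = -2.86 + 1.86*1 = -1.0
i=2: S_2 = -2.86 + 1.86*2 = 0.86
i=3: S_3 = -2.86 + 1.86*3 = 2.72
i=4: S_4 = -2.86 + 1.86*4 = 4.58
The first 5 terms are: [-2.86, -1.0, 0.86, 2.72, 4.58]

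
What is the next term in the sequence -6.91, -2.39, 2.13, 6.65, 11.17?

Differences: -2.39 - -6.91 = 4.52
This is an arithmetic sequence with common difference d = 4.52.
Next term = 11.17 + 4.52 = 15.69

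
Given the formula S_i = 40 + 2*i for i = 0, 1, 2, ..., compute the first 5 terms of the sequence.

This is an arithmetic sequence.
i=0: S_0 = 40 + 2*0 = 40
i=1: S_1 = 40 + 2*1 = 42
i=2: S_2 = 40 + 2*2 = 44
i=3: S_3 = 40 + 2*3 = 46
i=4: S_4 = 40 + 2*4 = 48
The first 5 terms are: [40, 42, 44, 46, 48]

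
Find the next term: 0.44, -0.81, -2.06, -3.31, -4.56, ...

Differences: -0.81 - 0.44 = -1.25
This is an arithmetic sequence with common difference d = -1.25.
Next term = -4.56 + -1.25 = -5.81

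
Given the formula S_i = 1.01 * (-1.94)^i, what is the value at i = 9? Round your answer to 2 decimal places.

S_9 = 1.01 * (-1.94)^9 ≈ 1.01 * -389.2383 ≈ -393.13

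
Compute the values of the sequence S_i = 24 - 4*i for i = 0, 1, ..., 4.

This is an arithmetic sequence.
i=0: S_0 = 24 + -4*0 = 24
i=1: S_1 = 24 + -4*1 = 20
i=2: S_2 = 24 + -4*2 = 16
i=3: S_3 = 24 + -4*3 = 12
i=4: S_4 = 24 + -4*4 = 8
The first 5 terms are: [24, 20, 16, 12, 8]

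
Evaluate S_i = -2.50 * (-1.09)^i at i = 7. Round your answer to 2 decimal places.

S_7 = -2.5 * (-1.09)^7 ≈ -2.5 * -1.828 = 4.57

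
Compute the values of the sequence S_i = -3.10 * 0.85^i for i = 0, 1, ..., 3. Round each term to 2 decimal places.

This is a geometric sequence.
i=0: S_0 = -3.1 * 0.85^0 = -3.1
i=1: S_1 = -3.1 * 0.85^1 ≈ -2.64
i=2: S_2 = -3.1 * 0.85^2 ≈ -2.24
i=3: S_3 = -3.1 * 0.85^3 ≈ -1.9
The first 4 terms are: [-3.1, -2.64, -2.24, -1.9]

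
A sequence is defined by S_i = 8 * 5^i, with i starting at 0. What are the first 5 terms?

This is a geometric sequence.
i=0: S_0 = 8 * 5^0 = 8
i=1: S_1 = 8 * 5^1 = 40
i=2: S_2 = 8 * 5^2 = 200
i=3: S_3 = 8 * 5^3 = 1000
i=4: S_4 = 8 * 5^4 = 5000
The first 5 terms are: [8, 40, 200, 1000, 5000]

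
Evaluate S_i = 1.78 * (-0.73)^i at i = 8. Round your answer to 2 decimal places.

S_8 = 1.78 * (-0.73)^8 ≈ 1.78 * 0.0806 ≈ 0.14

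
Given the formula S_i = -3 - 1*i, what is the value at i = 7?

S_7 = -3 + -1*7 = -3 + -7 = -10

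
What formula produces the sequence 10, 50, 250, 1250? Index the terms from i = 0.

Check ratios: 50 / 10 = 5.0
Common ratio r = 5.
First term a = 10.
Formula: S_i = 10 * 5^i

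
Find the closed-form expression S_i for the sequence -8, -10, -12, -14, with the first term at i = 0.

Check differences: -10 - -8 = -2
-12 - -10 = -2
Common difference d = -2.
First term a = -8.
Formula: S_i = -8 - 2*i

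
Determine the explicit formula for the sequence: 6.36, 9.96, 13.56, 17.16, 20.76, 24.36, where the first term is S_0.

Check differences: 9.96 - 6.36 = 3.6
13.56 - 9.96 = 3.6
Common difference d = 3.6.
First term a = 6.36.
Formula: S_i = 6.36 + 3.60*i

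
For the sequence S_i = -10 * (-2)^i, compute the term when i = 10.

S_10 = -10 * (-2)^10 = -10 * 1024 = -10240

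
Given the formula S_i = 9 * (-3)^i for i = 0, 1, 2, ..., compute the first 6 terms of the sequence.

This is a geometric sequence.
i=0: S_0 = 9 * (-3)^0 = 9
i=1: S_1 = 9 * (-3)^1 = -27
i=2: S_2 = 9 * (-3)^2 = 81
i=3: S_3 = 9 * (-3)^3 = -243
i=4: S_4 = 9 * (-3)^4 = 729
i=5: S_5 = 9 * (-3)^5 = -2187
The first 6 terms are: [9, -27, 81, -243, 729, -2187]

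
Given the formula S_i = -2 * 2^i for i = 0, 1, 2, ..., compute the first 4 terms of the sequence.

This is a geometric sequence.
i=0: S_0 = -2 * 2^0 = -2
i=1: S_1 = -2 * 2^1 = -4
i=2: S_2 = -2 * 2^2 = -8
i=3: S_3 = -2 * 2^3 = -16
The first 4 terms are: [-2, -4, -8, -16]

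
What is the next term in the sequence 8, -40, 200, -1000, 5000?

Ratios: -40 / 8 = -5.0
This is a geometric sequence with common ratio r = -5.
Next term = 5000 * -5 = -25000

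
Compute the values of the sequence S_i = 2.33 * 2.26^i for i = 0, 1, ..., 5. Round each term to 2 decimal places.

This is a geometric sequence.
i=0: S_0 = 2.33 * 2.26^0 = 2.33
i=1: S_1 = 2.33 * 2.26^1 ≈ 5.27
i=2: S_2 = 2.33 * 2.26^2 ≈ 11.9
i=3: S_3 = 2.33 * 2.26^3 ≈ 26.9
i=4: S_4 = 2.33 * 2.26^4 ≈ 60.78
i=5: S_5 = 2.33 * 2.26^5 ≈ 137.37
The first 6 terms are: [2.33, 5.27, 11.9, 26.9, 60.78, 137.37]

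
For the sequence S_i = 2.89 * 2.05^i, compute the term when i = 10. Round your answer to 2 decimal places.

S_10 = 2.89 * 2.05^10 ≈ 2.89 * 1310.8066 ≈ 3788.23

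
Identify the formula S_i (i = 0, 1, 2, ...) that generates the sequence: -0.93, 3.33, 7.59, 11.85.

Check differences: 3.33 - -0.93 = 4.26
7.59 - 3.33 = 4.26
Common difference d = 4.26.
First term a = -0.93.
Formula: S_i = -0.93 + 4.26*i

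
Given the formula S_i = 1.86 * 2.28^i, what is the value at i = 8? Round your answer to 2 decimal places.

S_8 = 1.86 * 2.28^8 ≈ 1.86 * 730.2621 ≈ 1358.29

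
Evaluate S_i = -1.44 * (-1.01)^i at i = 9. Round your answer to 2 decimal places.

S_9 = -1.44 * (-1.01)^9 ≈ -1.44 * -1.0937 ≈ 1.57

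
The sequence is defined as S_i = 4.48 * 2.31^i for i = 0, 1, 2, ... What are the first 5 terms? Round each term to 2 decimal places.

This is a geometric sequence.
i=0: S_0 = 4.48 * 2.31^0 = 4.48
i=1: S_1 = 4.48 * 2.31^1 ≈ 10.35
i=2: S_2 = 4.48 * 2.31^2 ≈ 23.91
i=3: S_3 = 4.48 * 2.31^3 ≈ 55.22
i=4: S_4 = 4.48 * 2.31^4 ≈ 127.56
The first 5 terms are: [4.48, 10.35, 23.91, 55.22, 127.56]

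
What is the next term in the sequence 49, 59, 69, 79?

Differences: 59 - 49 = 10
This is an arithmetic sequence with common difference d = 10.
Next term = 79 + 10 = 89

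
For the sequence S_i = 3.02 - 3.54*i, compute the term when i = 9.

S_9 = 3.02 + -3.54*9 = 3.02 + -31.86 = -28.84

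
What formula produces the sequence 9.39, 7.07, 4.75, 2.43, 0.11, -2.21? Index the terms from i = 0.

Check differences: 7.07 - 9.39 = -2.32
4.75 - 7.07 = -2.32
Common difference d = -2.32.
First term a = 9.39.
Formula: S_i = 9.39 - 2.32*i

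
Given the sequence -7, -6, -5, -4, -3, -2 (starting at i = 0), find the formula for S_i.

Check differences: -6 - -7 = 1
-5 - -6 = 1
Common difference d = 1.
First term a = -7.
Formula: S_i = -7 + 1*i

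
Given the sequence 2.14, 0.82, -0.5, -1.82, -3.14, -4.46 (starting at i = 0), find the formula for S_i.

Check differences: 0.82 - 2.14 = -1.32
-0.5 - 0.82 = -1.32
Common difference d = -1.32.
First term a = 2.14.
Formula: S_i = 2.14 - 1.32*i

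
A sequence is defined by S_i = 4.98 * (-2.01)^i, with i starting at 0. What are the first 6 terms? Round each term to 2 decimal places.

This is a geometric sequence.
i=0: S_0 = 4.98 * (-2.01)^0 = 4.98
i=1: S_1 = 4.98 * (-2.01)^1 ≈ -10.01
i=2: S_2 = 4.98 * (-2.01)^2 ≈ 20.12
i=3: S_3 = 4.98 * (-2.01)^3 ≈ -40.44
i=4: S_4 = 4.98 * (-2.01)^4 ≈ 81.29
i=5: S_5 = 4.98 * (-2.01)^5 ≈ -163.38
The first 6 terms are: [4.98, -10.01, 20.12, -40.44, 81.29, -163.38]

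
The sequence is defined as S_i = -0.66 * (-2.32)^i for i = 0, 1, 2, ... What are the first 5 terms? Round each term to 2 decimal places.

This is a geometric sequence.
i=0: S_0 = -0.66 * (-2.32)^0 = -0.66
i=1: S_1 = -0.66 * (-2.32)^1 ≈ 1.53
i=2: S_2 = -0.66 * (-2.32)^2 ≈ -3.55
i=3: S_3 = -0.66 * (-2.32)^3 ≈ 8.24
i=4: S_4 = -0.66 * (-2.32)^4 ≈ -19.12
The first 5 terms are: [-0.66, 1.53, -3.55, 8.24, -19.12]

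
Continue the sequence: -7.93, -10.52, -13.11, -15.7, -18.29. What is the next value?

Differences: -10.52 - -7.93 = -2.59
This is an arithmetic sequence with common difference d = -2.59.
Next term = -18.29 + -2.59 = -20.88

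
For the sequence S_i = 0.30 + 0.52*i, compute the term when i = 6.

S_6 = 0.3 + 0.52*6 = 0.3 + 3.12 = 3.42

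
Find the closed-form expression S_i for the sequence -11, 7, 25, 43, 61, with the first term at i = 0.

Check differences: 7 - -11 = 18
25 - 7 = 18
Common difference d = 18.
First term a = -11.
Formula: S_i = -11 + 18*i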